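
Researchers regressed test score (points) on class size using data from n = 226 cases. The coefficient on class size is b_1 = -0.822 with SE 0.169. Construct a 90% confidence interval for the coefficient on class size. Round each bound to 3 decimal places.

(-1.101, -0.543)

df = n − 2 = 226 − 2 = 224.
t* = t_{0.05, 224} = 1.651685.
Margin = t* × SE = 1.651685 × 0.169 = 0.27913.
CI: -0.822 ± 0.27913 → (-1.101, -0.543).
With 90% confidence, each one-unit increase in class size is associated with a change of between -1.101 and -0.543 points in test score.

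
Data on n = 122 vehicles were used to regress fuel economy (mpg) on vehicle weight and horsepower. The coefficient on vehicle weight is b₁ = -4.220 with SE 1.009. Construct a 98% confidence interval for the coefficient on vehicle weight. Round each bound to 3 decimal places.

df = n − k − 1 = 122 − 2 − 1 = 119.
t* = t_{0.01, 119} = 2.358093.
Margin = t* × SE = 2.358093 × 1.009 = 2.37932.
CI: -4.220 ± 2.37932 → (-6.599, -1.841).
With 98% confidence, each one-unit increase in vehicle weight is associated with a change of between -6.599 and -1.841 mpg in fuel economy, holding the other predictors fixed.

(-6.599, -1.841)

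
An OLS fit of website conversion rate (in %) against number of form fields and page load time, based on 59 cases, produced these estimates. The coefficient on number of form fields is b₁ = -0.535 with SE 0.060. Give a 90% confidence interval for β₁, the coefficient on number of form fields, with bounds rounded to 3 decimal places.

(-0.635, -0.435)

df = n − k − 1 = 59 − 2 − 1 = 56.
t* = t_{0.05, 56} = 1.672522.
Margin = t* × SE = 1.672522 × 0.060 = 0.10035.
CI: -0.535 ± 0.10035 → (-0.635, -0.435).
With 90% confidence, each one-unit increase in number of form fields is associated with a change of between -0.635 and -0.435 % in website conversion rate, holding the other predictors fixed.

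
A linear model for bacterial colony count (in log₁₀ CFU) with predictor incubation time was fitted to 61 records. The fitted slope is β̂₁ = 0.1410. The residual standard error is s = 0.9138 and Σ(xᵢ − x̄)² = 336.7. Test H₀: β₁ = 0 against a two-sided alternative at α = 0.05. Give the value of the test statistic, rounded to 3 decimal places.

t = 2.831

SE(β̂₁) = s/√Sₓₓ = 0.9138/√336.7 = 0.0498.
t = 0.1410 / 0.0498 = 2.831.
df = n − 2 = 59.
Two-sided p ≈ 0.0063, which is < 0.05, so reject H₀.
There is evidence that incubation time is associated with bacterial colony count.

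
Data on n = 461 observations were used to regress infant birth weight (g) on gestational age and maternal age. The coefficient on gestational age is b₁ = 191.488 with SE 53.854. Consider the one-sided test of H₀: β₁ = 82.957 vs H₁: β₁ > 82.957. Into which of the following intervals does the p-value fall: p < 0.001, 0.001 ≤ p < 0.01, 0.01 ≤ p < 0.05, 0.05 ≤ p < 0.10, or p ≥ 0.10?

t = (191.488 − 82.957) / 53.854 = 2.015.
df = n − k − 1 = 461 − 2 − 1 = 458.
One-sided p = P(T_{458} > t) ≈ 0.0222.
So 0.01 ≤ p < 0.05.

0.01 ≤ p < 0.05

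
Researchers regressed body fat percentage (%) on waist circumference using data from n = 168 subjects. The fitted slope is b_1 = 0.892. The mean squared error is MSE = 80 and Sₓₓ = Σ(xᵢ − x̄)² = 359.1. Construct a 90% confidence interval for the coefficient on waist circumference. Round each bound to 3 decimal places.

SE(b_1) = √(MSE/Sₓₓ) = √(80/359.1) = 0.471995.
df = n − 2 = 166.
t* = t_{0.05, 166} = 1.654085.
Margin = t* × SE = 1.654085 × 0.471995 = 0.78072.
CI: 0.892 ± 0.78072 → (0.111, 1.673).
With 90% confidence, each one-unit increase in waist circumference is associated with a change of between 0.111 and 1.673 % in body fat percentage.

(0.111, 1.673)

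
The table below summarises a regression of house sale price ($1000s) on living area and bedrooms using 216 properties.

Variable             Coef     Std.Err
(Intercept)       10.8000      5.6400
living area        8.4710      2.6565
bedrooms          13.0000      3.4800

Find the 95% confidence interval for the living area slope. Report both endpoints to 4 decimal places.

Read off: b = 8.4710, SE = 2.6565 for living area.
df = n − k − 1 = 216 − 2 − 1 = 213.
t* = t_{0.025, 213} = 1.971164.
Margin = t* × SE = 1.971164 × 2.6565 = 5.236397.
CI: 8.4710 ± 5.236397 → (3.2346, 13.7074).

(3.2346, 13.7074)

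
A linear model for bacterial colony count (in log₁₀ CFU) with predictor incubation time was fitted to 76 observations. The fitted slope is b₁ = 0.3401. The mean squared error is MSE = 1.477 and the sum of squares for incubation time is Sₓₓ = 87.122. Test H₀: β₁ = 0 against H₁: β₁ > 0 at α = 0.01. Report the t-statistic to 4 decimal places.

t = 2.6120

SE(b₁) = √(MSE/Sₓₓ) = √(1.477/87.122) = 0.130205.
t = 0.3401 / 0.130205 = 2.6120.
df = n − 2 = 74.
One-sided p ≈ 0.0054, which is < 0.01, so reject H₀.
There is evidence that the true slope on incubation time is positive.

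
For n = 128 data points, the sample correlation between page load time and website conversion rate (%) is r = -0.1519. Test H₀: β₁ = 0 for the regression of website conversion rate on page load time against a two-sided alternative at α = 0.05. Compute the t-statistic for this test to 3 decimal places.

t = -1.725

t = r·√(n − 2)/√(1 − r²) = -0.1519·√126/√0.976926 = -1.725.
df = n − 2 = 126.
Two-sided p ≈ 0.0870, which is ≥ 0.05, so fail to reject H₀.
The data do not give significant evidence of a linear association between page load time and website conversion rate.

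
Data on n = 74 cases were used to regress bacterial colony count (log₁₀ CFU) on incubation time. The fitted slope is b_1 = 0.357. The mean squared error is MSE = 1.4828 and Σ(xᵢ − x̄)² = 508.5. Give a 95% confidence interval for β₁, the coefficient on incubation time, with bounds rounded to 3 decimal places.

SE(b_1) = √(MSE/Sₓₓ) = √(1.4828/508.5) = 0.0540003.
df = n − 2 = 72.
t* = t_{0.025, 72} = 1.993464.
Margin = t* × SE = 1.993464 × 0.0540003 = 0.10765.
CI: 0.357 ± 0.10765 → (0.249, 0.465).
With 95% confidence, each one-unit increase in incubation time is associated with a change of between 0.249 and 0.465 log₁₀ CFU in bacterial colony count.

(0.249, 0.465)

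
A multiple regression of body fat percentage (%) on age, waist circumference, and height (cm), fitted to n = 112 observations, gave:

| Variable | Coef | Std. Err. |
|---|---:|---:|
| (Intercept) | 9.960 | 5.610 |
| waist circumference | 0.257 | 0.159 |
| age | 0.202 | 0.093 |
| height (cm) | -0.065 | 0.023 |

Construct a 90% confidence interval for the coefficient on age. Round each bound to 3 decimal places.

Read off: b = 0.202, SE = 0.093 for age.
df = n − k − 1 = 112 − 3 − 1 = 108.
t* = t_{0.05, 108} = 1.659085.
Margin = t* × SE = 1.659085 × 0.093 = 0.15429.
CI: 0.202 ± 0.15429 → (0.048, 0.356).

(0.048, 0.356)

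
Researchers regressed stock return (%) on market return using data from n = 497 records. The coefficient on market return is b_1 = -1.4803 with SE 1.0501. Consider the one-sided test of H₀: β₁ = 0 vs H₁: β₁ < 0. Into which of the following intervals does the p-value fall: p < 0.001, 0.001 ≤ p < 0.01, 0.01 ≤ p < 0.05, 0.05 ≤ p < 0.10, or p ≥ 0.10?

0.05 ≤ p < 0.10

t = -1.4803 / 1.0501 = -1.410.
df = n − 2 = 497 − 2 = 495.
One-sided p = P(T_{495} < t) ≈ 0.0796.
So 0.05 ≤ p < 0.10.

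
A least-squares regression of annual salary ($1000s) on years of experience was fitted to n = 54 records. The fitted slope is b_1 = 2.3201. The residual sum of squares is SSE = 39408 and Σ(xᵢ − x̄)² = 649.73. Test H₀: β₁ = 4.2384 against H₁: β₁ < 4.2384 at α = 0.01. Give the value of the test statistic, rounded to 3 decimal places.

t = -1.776

MSE = SSE/(n − 2) = 39408/52 = 757.846.
SE(b_1) = √(MSE/Sₓₓ) = √(757.846/649.73) = 1.08.
t = (2.3201 − 4.2384) / 1.08 = -1.776.
df = n − 2 = 52.
One-sided p ≈ 0.0408, which is ≥ 0.01, so fail to reject H₀.
The data do not give significant evidence that the true slope on years of experience is below 4.2384 $1000s per unit.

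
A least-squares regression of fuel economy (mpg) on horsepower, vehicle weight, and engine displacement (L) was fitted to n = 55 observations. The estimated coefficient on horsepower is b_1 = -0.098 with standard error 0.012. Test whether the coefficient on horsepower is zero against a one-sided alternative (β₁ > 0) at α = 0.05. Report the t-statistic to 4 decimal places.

H₀: β₁ = 0 vs H₁: β₁ > 0.
t = (b_1 − β₁⁰)/SE = -0.098 / 0.012 = -8.1667.
df = n − k − 1 = 55 − 3 − 1 = 51.
One-sided p ≈ 1.0000, which is ≥ 0.05, so fail to reject H₀.
The data do not give significant evidence that the true slope on horsepower is positive, holding the other predictors fixed.

t = -8.1667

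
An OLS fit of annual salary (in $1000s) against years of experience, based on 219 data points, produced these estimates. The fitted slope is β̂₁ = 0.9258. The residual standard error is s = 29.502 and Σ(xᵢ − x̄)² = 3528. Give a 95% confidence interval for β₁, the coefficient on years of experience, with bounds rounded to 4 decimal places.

SE(β̂₁) = s/√Sₓₓ = 29.502/√3528 = 0.496692.
df = n − 2 = 217.
t* = t_{0.025, 217} = 1.970956.
Margin = t* × SE = 1.970956 × 0.496692 = 0.978958.
CI: 0.9258 ± 0.978958 → (-0.0532, 1.9048).
With 95% confidence, each one-unit increase in years of experience is associated with a change of between -0.0532 and 1.9048 $1000s in annual salary.

(-0.0532, 1.9048)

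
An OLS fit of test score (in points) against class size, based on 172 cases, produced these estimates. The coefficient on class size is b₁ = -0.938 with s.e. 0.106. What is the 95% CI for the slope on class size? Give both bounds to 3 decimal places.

(-1.147, -0.729)

df = n − 2 = 172 − 2 = 170.
t* = t_{0.025, 170} = 1.974017.
Margin = t* × SE = 1.974017 × 0.106 = 0.20925.
CI: -0.938 ± 0.20925 → (-1.147, -0.729).
With 95% confidence, each one-unit increase in class size is associated with a change of between -1.147 and -0.729 points in test score.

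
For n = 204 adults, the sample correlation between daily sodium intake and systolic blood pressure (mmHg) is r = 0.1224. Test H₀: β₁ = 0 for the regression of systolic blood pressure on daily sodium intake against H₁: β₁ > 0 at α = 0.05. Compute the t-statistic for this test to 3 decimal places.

t = r·√(n − 2)/√(1 − r²) = 0.1224·√202/√0.985018 = 1.753.
df = n − 2 = 202.
One-sided p ≈ 0.0406, which is < 0.05, so reject H₀.
There is evidence of a linear association between daily sodium intake and systolic blood pressure.

t = 1.753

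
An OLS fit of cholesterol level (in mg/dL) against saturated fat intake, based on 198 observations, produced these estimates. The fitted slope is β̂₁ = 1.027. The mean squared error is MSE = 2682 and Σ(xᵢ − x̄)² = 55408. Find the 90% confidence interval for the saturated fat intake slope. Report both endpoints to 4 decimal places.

(0.6634, 1.3906)

SE(β̂₁) = √(MSE/Sₓₓ) = √(2682/55408) = 0.22001.
df = n − 2 = 196.
t* = t_{0.05, 196} = 1.652665.
Margin = t* × SE = 1.652665 × 0.22001 = 0.363603.
CI: 1.027 ± 0.363603 → (0.6634, 1.3906).
With 90% confidence, each one-unit increase in saturated fat intake is associated with a change of between 0.6634 and 1.3906 mg/dL in cholesterol level.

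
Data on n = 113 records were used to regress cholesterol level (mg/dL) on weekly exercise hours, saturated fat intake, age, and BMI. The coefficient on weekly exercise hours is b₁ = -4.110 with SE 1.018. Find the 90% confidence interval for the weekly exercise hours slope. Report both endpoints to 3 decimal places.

(-5.799, -2.421)

df = n − k − 1 = 113 − 4 − 1 = 108.
t* = t_{0.05, 108} = 1.659085.
Margin = t* × SE = 1.659085 × 1.018 = 1.68895.
CI: -4.110 ± 1.68895 → (-5.799, -2.421).
With 90% confidence, each one-unit increase in weekly exercise hours is associated with a change of between -5.799 and -2.421 mg/dL in cholesterol level, holding the other predictors fixed.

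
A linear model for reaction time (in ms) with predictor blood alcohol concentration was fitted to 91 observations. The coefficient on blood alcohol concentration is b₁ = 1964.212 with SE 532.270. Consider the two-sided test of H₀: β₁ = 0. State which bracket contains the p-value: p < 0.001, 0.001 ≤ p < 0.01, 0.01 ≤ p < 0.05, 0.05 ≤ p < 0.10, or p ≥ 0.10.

p < 0.001

t = 1964.212 / 532.270 = 3.690.
df = n − 2 = 91 − 2 = 89.
Two-sided p = 2·P(T_{89} > |t|) ≈ 0.0004.
So p < 0.001.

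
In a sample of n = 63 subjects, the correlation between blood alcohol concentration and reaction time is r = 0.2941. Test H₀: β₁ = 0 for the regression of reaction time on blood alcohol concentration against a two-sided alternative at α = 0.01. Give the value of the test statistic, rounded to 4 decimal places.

t = 2.4033

t = r·√(n − 2)/√(1 − r²) = 0.2941·√61/√0.913505 = 2.4033.
df = n − 2 = 61.
Two-sided p ≈ 0.0193, which is ≥ 0.01, so fail to reject H₀.
The data do not give significant evidence of a linear association between blood alcohol concentration and reaction time.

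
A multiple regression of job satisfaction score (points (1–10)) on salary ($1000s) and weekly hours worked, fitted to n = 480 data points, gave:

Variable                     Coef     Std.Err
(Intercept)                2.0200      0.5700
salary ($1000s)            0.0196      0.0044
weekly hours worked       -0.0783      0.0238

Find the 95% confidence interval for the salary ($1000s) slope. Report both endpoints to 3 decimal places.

Read off: b = 0.0196, SE = 0.0044 for salary ($1000s).
df = n − k − 1 = 480 − 2 − 1 = 477.
t* = t_{0.025, 477} = 1.96495.
Margin = t* × SE = 1.96495 × 0.0044 = 0.00865.
CI: 0.0196 ± 0.00865 → (0.011, 0.028).

(0.011, 0.028)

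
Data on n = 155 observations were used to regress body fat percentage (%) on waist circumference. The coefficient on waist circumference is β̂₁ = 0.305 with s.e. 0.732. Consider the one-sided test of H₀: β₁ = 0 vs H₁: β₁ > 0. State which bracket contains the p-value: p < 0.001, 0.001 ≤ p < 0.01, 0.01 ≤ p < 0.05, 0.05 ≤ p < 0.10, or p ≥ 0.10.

p ≥ 0.10

t = 0.305 / 0.732 = 0.417.
df = n − 2 = 155 − 2 = 153.
One-sided p = P(T_{153} > t) ≈ 0.3388.
So p ≥ 0.10.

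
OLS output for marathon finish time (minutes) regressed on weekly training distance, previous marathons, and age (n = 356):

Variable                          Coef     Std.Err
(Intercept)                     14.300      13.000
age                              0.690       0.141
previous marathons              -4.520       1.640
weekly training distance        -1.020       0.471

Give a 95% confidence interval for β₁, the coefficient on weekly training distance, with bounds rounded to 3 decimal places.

Read off: b = -1.020, SE = 0.471 for weekly training distance.
df = n − k − 1 = 356 − 3 − 1 = 352.
t* = t_{0.025, 352} = 1.966726.
Margin = t* × SE = 1.966726 × 0.471 = 0.92633.
CI: -1.020 ± 0.92633 → (-1.946, -0.094).

(-1.946, -0.094)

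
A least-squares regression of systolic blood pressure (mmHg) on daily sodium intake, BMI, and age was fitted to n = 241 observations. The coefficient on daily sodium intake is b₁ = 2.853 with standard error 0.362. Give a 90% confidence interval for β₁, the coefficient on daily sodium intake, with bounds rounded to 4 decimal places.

(2.2552, 3.4508)

df = n − k − 1 = 241 − 3 − 1 = 237.
t* = t_{0.05, 237} = 1.651308.
Margin = t* × SE = 1.651308 × 0.362 = 0.597774.
CI: 2.853 ± 0.597774 → (2.2552, 3.4508).
With 90% confidence, each one-unit increase in daily sodium intake is associated with a change of between 2.2552 and 3.4508 mmHg in systolic blood pressure, holding the other predictors fixed.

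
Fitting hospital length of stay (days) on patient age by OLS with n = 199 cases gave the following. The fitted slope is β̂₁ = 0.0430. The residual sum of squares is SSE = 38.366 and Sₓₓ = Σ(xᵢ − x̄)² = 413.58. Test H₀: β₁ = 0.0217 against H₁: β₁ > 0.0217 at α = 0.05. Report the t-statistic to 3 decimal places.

MSE = SSE/(n − 2) = 38.366/197 = 0.194751.
SE(β̂₁) = √(MSE/Sₓₓ) = √(0.194751/413.58) = 0.0217.
t = (0.0430 − 0.0217) / 0.0217 = 0.982.
df = n − 2 = 197.
One-sided p ≈ 0.1638, which is ≥ 0.05, so fail to reject H₀.
The data do not give significant evidence that the true slope on patient age exceeds 0.0217 days per unit.

t = 0.982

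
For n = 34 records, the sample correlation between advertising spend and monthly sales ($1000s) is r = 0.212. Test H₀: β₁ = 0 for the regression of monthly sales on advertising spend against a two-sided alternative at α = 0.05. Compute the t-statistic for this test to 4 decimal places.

t = r·√(n − 2)/√(1 − r²) = 0.212·√32/√0.955056 = 1.2271.
df = n − 2 = 32.
Two-sided p ≈ 0.2287, which is ≥ 0.05, so fail to reject H₀.
The data do not give significant evidence of a linear association between advertising spend and monthly sales.

t = 1.2271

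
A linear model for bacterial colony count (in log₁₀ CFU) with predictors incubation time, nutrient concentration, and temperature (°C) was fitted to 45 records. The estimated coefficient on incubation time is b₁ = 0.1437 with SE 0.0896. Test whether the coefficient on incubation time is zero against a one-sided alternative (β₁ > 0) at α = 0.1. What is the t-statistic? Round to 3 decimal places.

H₀: β₁ = 0 vs H₁: β₁ > 0.
t = (b₁ − β₁⁰)/SE = 0.1437 / 0.0896 = 1.604.
df = n − k − 1 = 45 − 3 − 1 = 41.
One-sided p ≈ 0.0582, which is < 0.1, so reject H₀.
There is evidence that the true slope on incubation time is positive, holding the other predictors fixed.

t = 1.604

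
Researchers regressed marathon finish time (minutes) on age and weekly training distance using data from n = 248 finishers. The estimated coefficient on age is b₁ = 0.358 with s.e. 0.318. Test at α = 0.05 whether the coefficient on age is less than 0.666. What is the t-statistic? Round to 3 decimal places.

H₀: β₁ = 0.666 vs H₁: β₁ < 0.666.
t = (b₁ − β₁⁰)/SE = (0.358 − 0.666) / 0.318 = -0.969.
df = n − k − 1 = 248 − 2 − 1 = 245.
One-sided p ≈ 0.1669, which is ≥ 0.05, so fail to reject H₀.
The data do not give significant evidence that the true slope on age is below 0.666 minutes per unit, holding the other predictors fixed.

t = -0.969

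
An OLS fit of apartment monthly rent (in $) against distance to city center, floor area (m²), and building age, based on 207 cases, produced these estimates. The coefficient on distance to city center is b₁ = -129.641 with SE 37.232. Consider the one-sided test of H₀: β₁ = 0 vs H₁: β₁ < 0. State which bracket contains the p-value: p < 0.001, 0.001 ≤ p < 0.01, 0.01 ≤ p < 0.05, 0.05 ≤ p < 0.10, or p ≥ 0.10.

t = -129.641 / 37.232 = -3.482.
df = n − k − 1 = 207 − 3 − 1 = 203.
One-sided p = P(T_{203} < t) ≈ 0.0003.
So p < 0.001.

p < 0.001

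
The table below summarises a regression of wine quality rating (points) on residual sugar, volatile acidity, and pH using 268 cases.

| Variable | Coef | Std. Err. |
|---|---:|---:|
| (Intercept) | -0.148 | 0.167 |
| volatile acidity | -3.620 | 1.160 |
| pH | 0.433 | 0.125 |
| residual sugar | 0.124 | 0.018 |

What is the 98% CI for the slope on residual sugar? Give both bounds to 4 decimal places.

(0.0819, 0.1661)

Read off: b = 0.124, SE = 0.018 for residual sugar.
df = n − k − 1 = 268 − 3 − 1 = 264.
t* = t_{0.01, 264} = 2.340556.
Margin = t* × SE = 2.340556 × 0.018 = 0.042130.
CI: 0.124 ± 0.042130 → (0.0819, 0.1661).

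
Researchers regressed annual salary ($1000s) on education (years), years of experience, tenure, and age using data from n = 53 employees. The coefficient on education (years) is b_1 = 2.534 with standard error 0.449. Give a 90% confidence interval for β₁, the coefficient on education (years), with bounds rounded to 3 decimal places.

(1.781, 3.287)

df = n − k − 1 = 53 − 4 − 1 = 48.
t* = t_{0.05, 48} = 1.677224.
Margin = t* × SE = 1.677224 × 0.449 = 0.75307.
CI: 2.534 ± 0.75307 → (1.781, 3.287).
With 90% confidence, each one-unit increase in education (years) is associated with a change of between 1.781 and 3.287 $1000s in annual salary, holding the other predictors fixed.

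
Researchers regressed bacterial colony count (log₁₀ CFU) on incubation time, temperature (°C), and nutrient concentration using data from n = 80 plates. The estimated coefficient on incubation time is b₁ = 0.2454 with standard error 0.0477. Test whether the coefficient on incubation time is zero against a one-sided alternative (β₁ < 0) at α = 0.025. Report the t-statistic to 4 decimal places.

t = 5.1447

H₀: β₁ = 0 vs H₁: β₁ < 0.
t = (b₁ − β₁⁰)/SE = 0.2454 / 0.0477 = 5.1447.
df = n − k − 1 = 80 − 3 − 1 = 76.
One-sided p ≈ 1.0000, which is ≥ 0.025, so fail to reject H₀.
The data do not give significant evidence that the true slope on incubation time is negative, holding the other predictors fixed.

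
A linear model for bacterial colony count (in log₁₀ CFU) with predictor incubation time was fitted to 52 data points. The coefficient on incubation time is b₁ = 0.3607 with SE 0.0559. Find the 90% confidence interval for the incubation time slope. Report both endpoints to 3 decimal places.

(0.267, 0.454)

df = n − 2 = 52 − 2 = 50.
t* = t_{0.05, 50} = 1.675905.
Margin = t* × SE = 1.675905 × 0.0559 = 0.09368.
CI: 0.3607 ± 0.09368 → (0.267, 0.454).
With 90% confidence, each one-unit increase in incubation time is associated with a change of between 0.267 and 0.454 log₁₀ CFU in bacterial colony count.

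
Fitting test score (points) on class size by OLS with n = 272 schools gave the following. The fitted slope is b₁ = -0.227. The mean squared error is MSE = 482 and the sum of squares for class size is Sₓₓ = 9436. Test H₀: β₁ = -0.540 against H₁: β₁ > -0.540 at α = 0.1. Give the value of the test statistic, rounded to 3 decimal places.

SE(b₁) = √(MSE/Sₓₓ) = √(482/9436) = 0.226011.
t = (-0.227 − (-0.540)) / 0.226011 = 1.385.
df = n − 2 = 270.
One-sided p ≈ 0.0836, which is < 0.1, so reject H₀.
There is evidence that the true slope on class size exceeds -0.540 points per unit.

t = 1.385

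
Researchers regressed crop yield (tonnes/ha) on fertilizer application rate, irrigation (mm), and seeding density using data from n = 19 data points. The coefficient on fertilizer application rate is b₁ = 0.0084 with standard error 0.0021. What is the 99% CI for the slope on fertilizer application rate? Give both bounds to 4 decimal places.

(0.0022, 0.0146)

df = n − k − 1 = 19 − 3 − 1 = 15.
t* = t_{0.005, 15} = 2.946713.
Margin = t* × SE = 2.946713 × 0.0021 = 0.006188.
CI: 0.0084 ± 0.006188 → (0.0022, 0.0146).
With 99% confidence, each one-unit increase in fertilizer application rate is associated with a change of between 0.0022 and 0.0146 tonnes/ha in crop yield, holding the other predictors fixed.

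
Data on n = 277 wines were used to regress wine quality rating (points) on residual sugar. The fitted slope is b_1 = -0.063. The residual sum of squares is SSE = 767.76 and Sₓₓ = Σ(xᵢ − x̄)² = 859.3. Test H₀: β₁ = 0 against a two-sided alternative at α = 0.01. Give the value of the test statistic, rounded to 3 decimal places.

t = -1.105

MSE = SSE/(n − 2) = 767.76/275 = 2.79185.
SE(b_1) = √(MSE/Sₓₓ) = √(2.79185/859.3) = 0.0569999.
t = -0.063 / 0.0569999 = -1.105.
df = n − 2 = 275.
Two-sided p ≈ 0.2700, which is ≥ 0.01, so fail to reject H₀.
The data do not give significant evidence of an association between residual sugar and wine quality rating.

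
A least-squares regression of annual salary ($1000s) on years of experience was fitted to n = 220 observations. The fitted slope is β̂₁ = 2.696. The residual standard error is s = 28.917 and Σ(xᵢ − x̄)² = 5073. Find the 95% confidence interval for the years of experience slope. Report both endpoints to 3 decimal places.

SE(β̂₁) = s/√Sₓₓ = 28.917/√5073 = 0.405995.
df = n − 2 = 218.
t* = t_{0.025, 218} = 1.970906.
Margin = t* × SE = 1.970906 × 0.405995 = 0.80018.
CI: 2.696 ± 0.80018 → (1.896, 3.496).
With 95% confidence, each one-unit increase in years of experience is associated with a change of between 1.896 and 3.496 $1000s in annual salary.

(1.896, 3.496)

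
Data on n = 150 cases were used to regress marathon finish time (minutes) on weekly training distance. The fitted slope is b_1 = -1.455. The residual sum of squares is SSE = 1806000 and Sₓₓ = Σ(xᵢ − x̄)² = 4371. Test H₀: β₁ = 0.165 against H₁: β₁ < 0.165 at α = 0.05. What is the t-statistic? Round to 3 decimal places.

MSE = SSE/(n − 2) = 1806000/148 = 12202.7.
SE(b_1) = √(MSE/Sₓₓ) = √(12202.7/4371) = 1.67085.
t = (-1.455 − 0.165) / 1.67085 = -0.970.
df = n − 2 = 148.
One-sided p ≈ 0.1669, which is ≥ 0.05, so fail to reject H₀.
The data do not give significant evidence that the true slope on weekly training distance is below 0.165 minutes per unit.

t = -0.970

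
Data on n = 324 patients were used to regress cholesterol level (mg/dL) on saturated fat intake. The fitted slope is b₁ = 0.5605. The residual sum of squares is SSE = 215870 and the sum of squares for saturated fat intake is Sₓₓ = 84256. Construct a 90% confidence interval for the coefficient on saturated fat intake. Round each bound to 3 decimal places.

MSE = SSE/(n − 2) = 215870/322 = 670.404.
SE(b₁) = √(MSE/Sₓₓ) = √(670.404/84256) = 0.0892006.
df = n − 2 = 322.
t* = t_{0.05, 322} = 1.6496.
Margin = t* × SE = 1.6496 × 0.0892006 = 0.14715.
CI: 0.5605 ± 0.14715 → (0.413, 0.708).
With 90% confidence, each one-unit increase in saturated fat intake is associated with a change of between 0.413 and 0.708 mg/dL in cholesterol level.

(0.413, 0.708)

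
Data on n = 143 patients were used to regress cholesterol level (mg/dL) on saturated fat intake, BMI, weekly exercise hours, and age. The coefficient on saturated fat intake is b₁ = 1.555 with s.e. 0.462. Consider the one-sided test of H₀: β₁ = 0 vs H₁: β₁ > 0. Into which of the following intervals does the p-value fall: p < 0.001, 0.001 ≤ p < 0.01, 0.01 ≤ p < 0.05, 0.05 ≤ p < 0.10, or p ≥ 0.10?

p < 0.001

t = 1.555 / 0.462 = 3.366.
df = n − k − 1 = 143 − 4 − 1 = 138.
One-sided p = P(T_{138} > t) ≈ 0.0005.
So p < 0.001.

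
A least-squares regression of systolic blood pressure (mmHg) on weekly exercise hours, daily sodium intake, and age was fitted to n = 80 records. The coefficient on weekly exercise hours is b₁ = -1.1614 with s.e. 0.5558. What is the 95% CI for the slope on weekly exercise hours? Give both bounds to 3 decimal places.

(-2.268, -0.054)

df = n − k − 1 = 80 − 3 − 1 = 76.
t* = t_{0.025, 76} = 1.991673.
Margin = t* × SE = 1.991673 × 0.5558 = 1.10697.
CI: -1.1614 ± 1.10697 → (-2.268, -0.054).
With 95% confidence, each one-unit increase in weekly exercise hours is associated with a change of between -2.268 and -0.054 mmHg in systolic blood pressure, holding the other predictors fixed.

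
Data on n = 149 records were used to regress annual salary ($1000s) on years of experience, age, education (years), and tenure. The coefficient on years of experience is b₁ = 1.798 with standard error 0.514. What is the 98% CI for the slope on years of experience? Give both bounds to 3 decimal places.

(0.589, 3.007)

df = n − k − 1 = 149 − 4 − 1 = 144.
t* = t_{0.01, 144} = 2.352522.
Margin = t* × SE = 2.352522 × 0.514 = 1.20920.
CI: 1.798 ± 1.20920 → (0.589, 3.007).
With 98% confidence, each one-unit increase in years of experience is associated with a change of between 0.589 and 3.007 $1000s in annual salary, holding the other predictors fixed.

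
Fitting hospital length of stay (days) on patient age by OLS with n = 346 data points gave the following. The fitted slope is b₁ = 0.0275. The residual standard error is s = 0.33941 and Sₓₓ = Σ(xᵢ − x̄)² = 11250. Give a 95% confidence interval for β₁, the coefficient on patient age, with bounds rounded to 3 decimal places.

(0.021, 0.034)

SE(b₁) = s/√Sₓₓ = 0.33941/√11250 = 0.00319999.
df = n − 2 = 344.
t* = t_{0.025, 344} = 1.966884.
Margin = t* × SE = 1.966884 × 0.00319999 = 0.00629.
CI: 0.0275 ± 0.00629 → (0.021, 0.034).
With 95% confidence, each one-unit increase in patient age is associated with a change of between 0.021 and 0.034 days in hospital length of stay.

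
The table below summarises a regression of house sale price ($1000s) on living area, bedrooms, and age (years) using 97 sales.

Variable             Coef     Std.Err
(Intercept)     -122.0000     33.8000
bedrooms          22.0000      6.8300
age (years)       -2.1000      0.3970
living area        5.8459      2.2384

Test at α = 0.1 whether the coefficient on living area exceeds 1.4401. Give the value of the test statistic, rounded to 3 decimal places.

Read off: b = 5.8459, SE = 2.2384 for living area.
H₀: β₁ = 1.4401 vs H₁: β₁ > 1.4401.
t = (5.8459 − 1.4401) / 2.2384 = 1.968.
df = n − k − 1 = 97 − 3 − 1 = 93.
One-sided p ≈ 0.0260, which is < 0.1, so reject H₀.
There is evidence that the true slope on living area exceeds 1.4401 $1000s per unit, holding the other predictors fixed.

t = 1.968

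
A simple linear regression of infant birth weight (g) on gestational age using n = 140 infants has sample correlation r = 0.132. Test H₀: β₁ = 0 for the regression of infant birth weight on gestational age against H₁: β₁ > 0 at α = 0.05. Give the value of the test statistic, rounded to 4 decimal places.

t = 1.5643

t = r·√(n − 2)/√(1 − r²) = 0.132·√138/√0.982576 = 1.5643.
df = n − 2 = 138.
One-sided p ≈ 0.0600, which is ≥ 0.05, so fail to reject H₀.
The data do not give significant evidence of a linear association between gestational age and infant birth weight.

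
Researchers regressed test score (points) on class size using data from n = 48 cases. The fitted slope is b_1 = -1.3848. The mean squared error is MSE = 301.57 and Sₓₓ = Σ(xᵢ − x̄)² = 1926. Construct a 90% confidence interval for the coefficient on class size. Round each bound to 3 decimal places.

(-2.049, -0.721)

SE(b_1) = √(MSE/Sₓₓ) = √(301.57/1926) = 0.3957.
df = n − 2 = 46.
t* = t_{0.05, 46} = 1.67866.
Margin = t* × SE = 1.67866 × 0.3957 = 0.66425.
CI: -1.3848 ± 0.66425 → (-2.049, -0.721).
With 90% confidence, each one-unit increase in class size is associated with a change of between -2.049 and -0.721 points in test score.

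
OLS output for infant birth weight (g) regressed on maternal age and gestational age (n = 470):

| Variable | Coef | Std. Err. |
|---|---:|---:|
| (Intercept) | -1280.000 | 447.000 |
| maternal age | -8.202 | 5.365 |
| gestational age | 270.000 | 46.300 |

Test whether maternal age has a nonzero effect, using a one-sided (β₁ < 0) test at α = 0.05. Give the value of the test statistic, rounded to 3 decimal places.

Read off: b = -8.202, SE = 5.365 for maternal age.
H₀: β₁ = 0 vs H₁: β₁ < 0.
t = -8.202 / 5.365 = -1.529.
df = n − k − 1 = 470 − 2 − 1 = 467.
One-sided p ≈ 0.0635, which is ≥ 0.05, so fail to reject H₀.
The data do not give significant evidence that the true slope on maternal age is negative, holding the other predictors fixed.

t = -1.529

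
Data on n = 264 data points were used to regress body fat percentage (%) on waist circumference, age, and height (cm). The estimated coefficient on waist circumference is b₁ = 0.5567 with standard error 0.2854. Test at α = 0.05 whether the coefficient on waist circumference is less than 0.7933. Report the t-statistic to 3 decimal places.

t = -0.829

H₀: β₁ = 0.7933 vs H₁: β₁ < 0.7933.
t = (b₁ − β₁⁰)/SE = (0.5567 − 0.7933) / 0.2854 = -0.829.
df = n − k − 1 = 264 − 3 − 1 = 260.
One-sided p ≈ 0.2039, which is ≥ 0.05, so fail to reject H₀.
The data do not give significant evidence that the true slope on waist circumference is below 0.7933 % per unit, holding the other predictors fixed.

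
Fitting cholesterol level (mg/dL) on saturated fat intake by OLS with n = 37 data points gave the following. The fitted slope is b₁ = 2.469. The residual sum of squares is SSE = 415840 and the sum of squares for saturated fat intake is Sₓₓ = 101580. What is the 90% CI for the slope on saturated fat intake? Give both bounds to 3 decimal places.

MSE = SSE/(n − 2) = 415840/35 = 11881.1.
SE(b₁) = √(MSE/Sₓₓ) = √(11881.1/101580) = 0.341999.
df = n − 2 = 35.
t* = t_{0.05, 35} = 1.689572.
Margin = t* × SE = 1.689572 × 0.341999 = 0.57783.
CI: 2.469 ± 0.57783 → (1.891, 3.047).
With 90% confidence, each one-unit increase in saturated fat intake is associated with a change of between 1.891 and 3.047 mg/dL in cholesterol level.

(1.891, 3.047)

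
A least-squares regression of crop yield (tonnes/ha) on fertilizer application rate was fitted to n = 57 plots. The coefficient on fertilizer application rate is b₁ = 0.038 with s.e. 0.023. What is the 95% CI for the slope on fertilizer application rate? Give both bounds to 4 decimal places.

df = n − 2 = 57 − 2 = 55.
t* = t_{0.025, 55} = 2.004045.
Margin = t* × SE = 2.004045 × 0.023 = 0.046093.
CI: 0.038 ± 0.046093 → (-0.0081, 0.0841).
With 95% confidence, each one-unit increase in fertilizer application rate is associated with a change of between -0.0081 and 0.0841 tonnes/ha in crop yield.

(-0.0081, 0.0841)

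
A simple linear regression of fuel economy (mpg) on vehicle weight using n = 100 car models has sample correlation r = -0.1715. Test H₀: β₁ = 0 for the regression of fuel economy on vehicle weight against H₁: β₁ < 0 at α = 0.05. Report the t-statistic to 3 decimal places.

t = -1.723

t = r·√(n − 2)/√(1 − r²) = -0.1715·√98/√0.970588 = -1.723.
df = n − 2 = 98.
One-sided p ≈ 0.0440, which is < 0.05, so reject H₀.
There is evidence of a linear association between vehicle weight and fuel economy.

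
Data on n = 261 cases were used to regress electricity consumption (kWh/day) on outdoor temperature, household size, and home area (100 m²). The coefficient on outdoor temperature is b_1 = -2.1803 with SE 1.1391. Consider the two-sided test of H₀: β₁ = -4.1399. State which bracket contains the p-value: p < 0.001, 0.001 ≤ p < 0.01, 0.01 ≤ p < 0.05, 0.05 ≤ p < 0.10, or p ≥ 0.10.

t = (-2.1803 − (-4.1399)) / 1.1391 = 1.720.
df = n − k − 1 = 261 − 3 − 1 = 257.
Two-sided p = 2·P(T_{257} > |t|) ≈ 0.0866.
So 0.05 ≤ p < 0.10.

0.05 ≤ p < 0.10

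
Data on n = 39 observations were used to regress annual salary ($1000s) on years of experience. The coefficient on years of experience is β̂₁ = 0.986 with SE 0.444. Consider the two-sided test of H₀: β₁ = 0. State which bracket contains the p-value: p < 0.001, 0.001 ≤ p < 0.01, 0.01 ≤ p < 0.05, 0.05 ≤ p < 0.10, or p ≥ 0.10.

0.01 ≤ p < 0.05

t = 0.986 / 0.444 = 2.221.
df = n − 2 = 39 − 2 = 37.
Two-sided p = 2·P(T_{37} > |t|) ≈ 0.0326.
So 0.01 ≤ p < 0.05.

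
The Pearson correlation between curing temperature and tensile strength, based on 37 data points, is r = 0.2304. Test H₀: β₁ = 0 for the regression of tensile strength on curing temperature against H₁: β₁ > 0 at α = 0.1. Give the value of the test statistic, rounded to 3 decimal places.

t = 1.401

t = r·√(n − 2)/√(1 − r²) = 0.2304·√35/√0.946916 = 1.401.
df = n − 2 = 35.
One-sided p ≈ 0.0850, which is < 0.1, so reject H₀.
There is evidence of a linear association between curing temperature and tensile strength.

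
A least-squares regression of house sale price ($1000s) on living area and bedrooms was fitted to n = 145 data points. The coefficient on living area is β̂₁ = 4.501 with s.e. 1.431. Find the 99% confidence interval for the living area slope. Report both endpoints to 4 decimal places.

df = n − k − 1 = 145 − 2 − 1 = 142.
t* = t_{0.005, 142} = 2.610895.
Margin = t* × SE = 2.610895 × 1.431 = 3.736191.
CI: 4.501 ± 3.736191 → (0.7648, 8.2372).
With 99% confidence, each one-unit increase in living area is associated with a change of between 0.7648 and 8.2372 $1000s in house sale price, holding the other predictors fixed.

(0.7648, 8.2372)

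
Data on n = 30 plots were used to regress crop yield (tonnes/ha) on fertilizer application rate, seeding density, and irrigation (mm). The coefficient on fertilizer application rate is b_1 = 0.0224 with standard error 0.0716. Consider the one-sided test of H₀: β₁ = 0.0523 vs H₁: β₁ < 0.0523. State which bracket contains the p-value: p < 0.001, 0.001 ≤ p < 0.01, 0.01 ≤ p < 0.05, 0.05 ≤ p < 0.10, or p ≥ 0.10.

t = (0.0224 − 0.0523) / 0.0716 = -0.418.
df = n − k − 1 = 30 − 3 − 1 = 26.
One-sided p = P(T_{26} < t) ≈ 0.3398.
So p ≥ 0.10.

p ≥ 0.10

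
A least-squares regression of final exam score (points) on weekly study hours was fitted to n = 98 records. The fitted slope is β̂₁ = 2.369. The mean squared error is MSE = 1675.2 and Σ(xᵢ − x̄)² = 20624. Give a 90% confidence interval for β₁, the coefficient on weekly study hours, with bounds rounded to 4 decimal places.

(1.8956, 2.8424)

SE(β̂₁) = √(MSE/Sₓₓ) = √(1675.2/20624) = 0.285001.
df = n − 2 = 96.
t* = t_{0.05, 96} = 1.660881.
Margin = t* × SE = 1.660881 × 0.285001 = 0.473353.
CI: 2.369 ± 0.473353 → (1.8956, 2.8424).
With 90% confidence, each one-unit increase in weekly study hours is associated with a change of between 1.8956 and 2.8424 points in final exam score.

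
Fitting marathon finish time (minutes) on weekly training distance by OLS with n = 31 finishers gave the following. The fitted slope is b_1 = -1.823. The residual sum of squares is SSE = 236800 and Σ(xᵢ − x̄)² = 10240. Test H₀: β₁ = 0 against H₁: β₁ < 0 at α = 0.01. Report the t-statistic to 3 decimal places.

t = -2.041

MSE = SSE/(n − 2) = 236800/29 = 8165.52.
SE(b_1) = √(MSE/Sₓₓ) = √(8165.52/10240) = 0.89298.
t = -1.823 / 0.89298 = -2.041.
df = n − 2 = 29.
One-sided p ≈ 0.0252, which is ≥ 0.01, so fail to reject H₀.
The data do not give significant evidence that the true slope on weekly training distance is negative.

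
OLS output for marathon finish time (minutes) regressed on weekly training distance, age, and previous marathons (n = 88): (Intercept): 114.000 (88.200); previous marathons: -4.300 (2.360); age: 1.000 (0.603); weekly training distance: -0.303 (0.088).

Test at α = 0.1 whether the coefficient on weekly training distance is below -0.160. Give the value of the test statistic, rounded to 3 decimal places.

t = -1.625

Read off: b = -0.303, SE = 0.088 for weekly training distance.
H₀: β₁ = -0.160 vs H₁: β₁ < -0.160.
t = (-0.303 − (-0.160)) / 0.088 = -1.625.
df = n − k − 1 = 88 − 3 − 1 = 84.
One-sided p ≈ 0.0540, which is < 0.1, so reject H₀.
There is evidence that the true slope on weekly training distance is below -0.160 minutes per unit, holding the other predictors fixed.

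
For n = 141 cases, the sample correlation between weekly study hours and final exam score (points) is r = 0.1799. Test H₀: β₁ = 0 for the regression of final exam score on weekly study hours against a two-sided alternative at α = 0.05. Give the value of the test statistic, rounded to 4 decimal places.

t = 2.1562

t = r·√(n − 2)/√(1 − r²) = 0.1799·√139/√0.967636 = 2.1562.
df = n − 2 = 139.
Two-sided p ≈ 0.0328, which is < 0.05, so reject H₀.
There is evidence of a linear association between weekly study hours and final exam score.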